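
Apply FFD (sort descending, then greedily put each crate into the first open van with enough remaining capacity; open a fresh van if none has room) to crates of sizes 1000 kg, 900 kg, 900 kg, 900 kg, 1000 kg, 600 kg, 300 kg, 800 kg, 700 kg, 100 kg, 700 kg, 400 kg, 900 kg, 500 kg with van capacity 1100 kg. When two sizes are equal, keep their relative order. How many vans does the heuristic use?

10

Sorted descending: 1000, 1000, 900, 900, 900, 900, 800, 700, 700, 600, 500, 400, 300, 100.
  1000 → van 1 (new)  [load 1000/1100]
  1000 → van 2 (new)  [load 1000/1100]
  900 → van 3 (new)  [load 900/1100]
  900 → van 4 (new)  [load 900/1100]
  900 → van 5 (new)  [load 900/1100]
  900 → van 6 (new)  [load 900/1100]
  800 → van 7 (new)  [load 800/1100]
  700 → van 8 (new)  [load 700/1100]
  700 → van 9 (new)  [load 700/1100]
  600 → van 10 (new)  [load 600/1100]
  500 → van 10  [load 1100/1100]
  400 → van 8  [load 1100/1100]
  300 → van 7  [load 1100/1100]
  100 → van 1  [load 1100/1100]
10 vans opened.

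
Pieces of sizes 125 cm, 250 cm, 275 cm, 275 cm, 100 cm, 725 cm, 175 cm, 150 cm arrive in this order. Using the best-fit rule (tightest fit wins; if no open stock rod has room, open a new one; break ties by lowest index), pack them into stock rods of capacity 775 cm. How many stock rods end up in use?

  125 → stock rod 1 (new)  [load 125/775]
  250 → stock rod 1  [load 375/775]
  275 → stock rod 1  [load 650/775]
  275 → stock rod 2 (new)  [load 275/775]
  100 → stock rod 1  [load 750/775]
  725 → stock rod 3 (new)  [load 725/775]
  175 → stock rod 2  [load 450/775]
  150 → stock rod 2  [load 600/775]
3 stock rods opened.

3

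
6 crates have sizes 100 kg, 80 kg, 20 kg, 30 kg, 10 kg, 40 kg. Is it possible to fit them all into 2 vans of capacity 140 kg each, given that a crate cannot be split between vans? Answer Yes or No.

A valid assignment using 2 vans:
  van 1: 100 + 40 = 140
  van 2: 80 + 30 + 20 + 10 = 140
Every load is within 140 kg, so 2 vans suffice.

Yes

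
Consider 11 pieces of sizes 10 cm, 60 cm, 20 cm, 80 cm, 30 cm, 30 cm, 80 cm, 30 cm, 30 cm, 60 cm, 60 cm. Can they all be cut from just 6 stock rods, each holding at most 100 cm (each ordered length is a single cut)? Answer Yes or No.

A valid assignment using 6 stock rods:
  stock rod 1: 80 + 20 = 100
  stock rod 2: 80 + 10 = 90
  stock rod 3: 60 + 30 = 90
  stock rod 4: 60 + 30 = 90
  stock rod 5: 60 + 30 = 90
  stock rod 6: 30 = 30
Every load is within 100 cm, so 6 stock rods suffice.

Yes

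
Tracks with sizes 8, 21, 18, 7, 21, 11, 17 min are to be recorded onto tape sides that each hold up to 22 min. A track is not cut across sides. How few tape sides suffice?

Total = 21 + 21 + 18 + 17 + 11 + 8 + 7 = 103 min.
Lower bound: ⌈103/22⌉ = 5 tape sides.
A packing using 6 tape sides:
  side 1: 21 = 21
  side 2: 21 = 21
  side 3: 18 = 18
  side 4: 17 = 17
  side 5: 11 + 8 = 19
  side 6: 7 = 7
No arrangement into 5 tape sides stays within capacity, so 6 is optimal.

6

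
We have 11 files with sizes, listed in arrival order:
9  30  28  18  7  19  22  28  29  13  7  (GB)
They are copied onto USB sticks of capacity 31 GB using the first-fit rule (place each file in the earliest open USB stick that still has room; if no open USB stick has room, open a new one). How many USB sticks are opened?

  9 → USB stick 1 (new)  [load 9/31]
  30 → USB stick 2 (new)  [load 30/31]
  28 → USB stick 3 (new)  [load 28/31]
  18 → USB stick 1  [load 27/31]
  7 → USB stick 4 (new)  [load 7/31]
  19 → USB stick 4  [load 26/31]
  22 → USB stick 5 (new)  [load 22/31]
  28 → USB stick 6 (new)  [load 28/31]
  29 → USB stick 7 (new)  [load 29/31]
  13 → USB stick 8 (new)  [load 13/31]
  7 → USB stick 5  [load 29/31]
8 USB sticks opened.

8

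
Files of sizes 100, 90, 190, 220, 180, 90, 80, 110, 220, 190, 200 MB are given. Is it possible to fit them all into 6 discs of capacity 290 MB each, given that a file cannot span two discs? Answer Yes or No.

Total = 1670 MB; ⌈1670/290⌉ = 6.
The bound of 6 does not rule out 6, but exhaustive search shows no assignment into 6 discs of capacity 290 MB exists — the minimum is 7.

No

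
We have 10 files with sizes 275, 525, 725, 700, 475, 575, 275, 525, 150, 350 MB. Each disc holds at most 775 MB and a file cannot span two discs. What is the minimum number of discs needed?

Total = 725 + 700 + 575 + 525 + 525 + 475 + 350 + 275 + 275 + 150 = 4575 MB.
Lower bound: ⌈4575/775⌉ = 6 discs.
A packing using 7 discs:
  disc 1: 725 = 725
  disc 2: 700 = 700
  disc 3: 575 + 150 = 725
  disc 4: 525 = 525
  disc 5: 525 = 525
  disc 6: 475 + 275 = 750
  disc 7: 350 + 275 = 625
No arrangement into 6 discs stays within capacity, so 7 is optimal.

7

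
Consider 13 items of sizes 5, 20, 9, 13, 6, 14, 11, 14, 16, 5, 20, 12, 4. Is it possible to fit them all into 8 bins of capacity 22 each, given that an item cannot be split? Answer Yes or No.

Yes

A valid assignment using 8 bins:
  bin 1: 20 = 20
  bin 2: 20 = 20
  bin 3: 16 + 6 = 22
  bin 4: 14 + 5 = 19
  bin 5: 14 + 5 = 19
  bin 6: 13 + 9 = 22
  bin 7: 12 + 4 = 16
  bin 8: 11 = 11
Every load is within 22, so 8 bins suffice.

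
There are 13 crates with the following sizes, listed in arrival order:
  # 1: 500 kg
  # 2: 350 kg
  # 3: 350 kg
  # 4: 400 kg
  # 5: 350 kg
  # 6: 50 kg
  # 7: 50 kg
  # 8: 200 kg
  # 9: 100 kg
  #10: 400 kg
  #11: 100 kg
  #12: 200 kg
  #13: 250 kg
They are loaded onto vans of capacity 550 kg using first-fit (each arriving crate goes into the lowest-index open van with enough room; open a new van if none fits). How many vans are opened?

  500 → van 1 (new)  [load 500/550]
  350 → van 2 (new)  [load 350/550]
  350 → van 3 (new)  [load 350/550]
  400 → van 4 (new)  [load 400/550]
  350 → van 5 (new)  [load 350/550]
  50 → van 1  [load 550/550]
  50 → van 2  [load 400/550]
  200 → van 3  [load 550/550]
  100 → van 2  [load 500/550]
  400 → van 6 (new)  [load 400/550]
  100 → van 4  [load 500/550]
  200 → van 5  [load 550/550]
  250 → van 7 (new)  [load 250/550]
7 vans opened.

7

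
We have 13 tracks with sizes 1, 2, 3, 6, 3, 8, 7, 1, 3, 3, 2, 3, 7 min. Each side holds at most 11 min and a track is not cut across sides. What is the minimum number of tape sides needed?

5

Total = 8 + 7 + 7 + 6 + 3 + 3 + 3 + 3 + 3 + 2 + 2 + 1 + 1 = 49 min.
Lower bound: ⌈49/11⌉ = 5 tape sides.
A packing using 5 tape sides:
  side 1: 8 + 3 = 11
  side 2: 7 + 3 + 1 = 11
  side 3: 7 + 3 + 1 = 11
  side 4: 6 + 3 + 2 = 11
  side 5: 3 + 2 = 5
This matches the lower bound, so 5 is optimal.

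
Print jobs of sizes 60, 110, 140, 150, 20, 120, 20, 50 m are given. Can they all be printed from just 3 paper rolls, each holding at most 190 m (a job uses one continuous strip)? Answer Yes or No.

Total = 670 m; ⌈670/190⌉ = 4.
At least 4 paper rolls are required, but only 3 are allowed.

No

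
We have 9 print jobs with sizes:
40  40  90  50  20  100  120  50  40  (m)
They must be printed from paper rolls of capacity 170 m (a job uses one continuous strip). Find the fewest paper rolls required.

4

Total = 120 + 100 + 90 + 50 + 50 + 40 + 40 + 40 + 20 = 550 m.
Lower bound: ⌈550/170⌉ = 4 paper rolls.
A packing using 4 paper rolls:
  roll 1: 120 + 50 = 170
  roll 2: 100 + 50 + 20 = 170
  roll 3: 90 + 40 + 40 = 170
  roll 4: 40 = 40
This matches the lower bound, so 4 is optimal.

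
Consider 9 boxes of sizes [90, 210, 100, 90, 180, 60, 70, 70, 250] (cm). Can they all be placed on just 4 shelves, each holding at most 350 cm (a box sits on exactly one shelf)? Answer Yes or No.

Yes

A valid assignment using 4 shelves:
  shelf 1: 250 + 100 = 350
  shelf 2: 210 + 90 = 300
  shelf 3: 180 + 90 + 70 = 340
  shelf 4: 70 + 60 = 130
Every load is within 350 cm, so 4 shelves suffice.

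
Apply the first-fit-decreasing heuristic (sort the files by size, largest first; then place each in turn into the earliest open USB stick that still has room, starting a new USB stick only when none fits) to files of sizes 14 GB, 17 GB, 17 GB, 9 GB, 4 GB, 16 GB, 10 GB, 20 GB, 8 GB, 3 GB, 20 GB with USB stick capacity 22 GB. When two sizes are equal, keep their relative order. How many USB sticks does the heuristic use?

Sorted descending: 20, 20, 17, 17, 16, 14, 10, 9, 8, 4, 3.
  20 → USB stick 1 (new)  [load 20/22]
  20 → USB stick 2 (new)  [load 20/22]
  17 → USB stick 3 (new)  [load 17/22]
  17 → USB stick 4 (new)  [load 17/22]
  16 → USB stick 5 (new)  [load 16/22]
  14 → USB stick 6 (new)  [load 14/22]
  10 → USB stick 7 (new)  [load 10/22]
  9 → USB stick 7  [load 19/22]
  8 → USB stick 6  [load 22/22]
  4 → USB stick 3  [load 21/22]
  3 → USB stick 4  [load 20/22]
7 USB sticks opened.

7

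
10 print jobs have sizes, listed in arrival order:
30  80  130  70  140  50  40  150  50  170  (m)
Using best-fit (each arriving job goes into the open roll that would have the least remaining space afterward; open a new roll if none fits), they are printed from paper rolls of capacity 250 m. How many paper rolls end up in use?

  30 → roll 1 (new)  [load 30/250]
  80 → roll 1  [load 110/250]
  130 → roll 1  [load 240/250]
  70 → roll 2 (new)  [load 70/250]
  140 → roll 2  [load 210/250]
  50 → roll 3 (new)  [load 50/250]
  40 → roll 2  [load 250/250]
  150 → roll 3  [load 200/250]
  50 → roll 3  [load 250/250]
  170 → roll 4 (new)  [load 170/250]
4 paper rolls opened.

4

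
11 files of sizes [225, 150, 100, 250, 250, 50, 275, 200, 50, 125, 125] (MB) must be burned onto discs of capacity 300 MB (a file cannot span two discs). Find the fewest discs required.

Total = 275 + 250 + 250 + 225 + 200 + 150 + 125 + 125 + 100 + 50 + 50 = 1800 MB.
Lower bound: ⌈1800/300⌉ = 6 discs.
A packing using 7 discs:
  disc 1: 275 = 275
  disc 2: 250 + 50 = 300
  disc 3: 250 + 50 = 300
  disc 4: 225 = 225
  disc 5: 200 + 100 = 300
  disc 6: 150 + 125 = 275
  disc 7: 125 = 125
No arrangement into 6 discs stays within capacity, so 7 is optimal.

7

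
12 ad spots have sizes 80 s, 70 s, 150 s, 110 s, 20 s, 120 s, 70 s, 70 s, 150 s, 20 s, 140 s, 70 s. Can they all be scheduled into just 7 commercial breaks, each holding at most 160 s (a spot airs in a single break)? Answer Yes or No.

Total = 1070 s; ⌈1070/160⌉ = 7.
The bound of 7 does not rule out 7, but exhaustive search shows no assignment into 7 commercial breaks of capacity 160 s exists — the minimum is 8.

No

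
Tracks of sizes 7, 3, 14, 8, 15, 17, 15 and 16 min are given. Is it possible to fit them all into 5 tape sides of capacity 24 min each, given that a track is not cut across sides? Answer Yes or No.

A valid assignment using 5 tape sides:
  side 1: 17 + 7 = 24
  side 2: 16 + 8 = 24
  side 3: 15 + 3 = 18
  side 4: 15 = 15
  side 5: 14 = 14
Every load is within 24 min, so 5 tape sides suffice.

Yes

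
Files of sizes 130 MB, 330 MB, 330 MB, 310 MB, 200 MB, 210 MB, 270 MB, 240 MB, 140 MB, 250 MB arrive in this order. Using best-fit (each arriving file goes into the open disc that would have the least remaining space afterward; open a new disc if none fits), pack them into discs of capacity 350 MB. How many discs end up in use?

  130 → disc 1 (new)  [load 130/350]
  330 → disc 2 (new)  [load 330/350]
  330 → disc 3 (new)  [load 330/350]
  310 → disc 4 (new)  [load 310/350]
  200 → disc 1  [load 330/350]
  210 → disc 5 (new)  [load 210/350]
  270 → disc 6 (new)  [load 270/350]
  240 → disc 7 (new)  [load 240/350]
  140 → disc 5  [load 350/350]
  250 → disc 8 (new)  [load 250/350]
8 discs opened.

8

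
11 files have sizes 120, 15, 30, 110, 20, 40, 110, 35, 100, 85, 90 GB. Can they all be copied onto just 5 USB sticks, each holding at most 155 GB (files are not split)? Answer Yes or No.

Total = 755 GB; ⌈755/155⌉ = 5.
6 files each exceed half the capacity and cannot share a USB stick, forcing at least 6 USB sticks.
At least 6 USB sticks are required, but only 5 are allowed.

No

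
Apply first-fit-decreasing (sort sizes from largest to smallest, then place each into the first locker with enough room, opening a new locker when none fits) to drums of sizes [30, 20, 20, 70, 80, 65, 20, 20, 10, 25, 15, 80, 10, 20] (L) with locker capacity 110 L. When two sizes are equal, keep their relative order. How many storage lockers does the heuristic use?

5

Sorted descending: 80, 80, 70, 65, 30, 25, 20, 20, 20, 20, 20, 15, 10, 10.
  80 → locker 1 (new)  [load 80/110]
  80 → locker 2 (new)  [load 80/110]
  70 → locker 3 (new)  [load 70/110]
  65 → locker 4 (new)  [load 65/110]
  30 → locker 1  [load 110/110]
  25 → locker 2  [load 105/110]
  20 → locker 3  [load 90/110]
  20 → locker 3  [load 110/110]
  20 → locker 4  [load 85/110]
  20 → locker 4  [load 105/110]
  20 → locker 5 (new)  [load 20/110]
  15 → locker 5  [load 35/110]
  10 → locker 5  [load 45/110]
  10 → locker 5  [load 55/110]
5 storage lockers opened.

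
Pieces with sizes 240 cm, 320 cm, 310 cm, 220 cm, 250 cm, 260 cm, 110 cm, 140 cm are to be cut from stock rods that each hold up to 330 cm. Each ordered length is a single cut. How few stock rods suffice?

Total = 320 + 310 + 260 + 250 + 240 + 220 + 140 + 110 = 1850 cm.
Lower bound: ⌈1850/330⌉ = 6 stock rods.
A packing using 7 stock rods:
  stock rod 1: 320 = 320
  stock rod 2: 310 = 310
  stock rod 3: 260 = 260
  stock rod 4: 250 = 250
  stock rod 5: 240 = 240
  stock rod 6: 220 + 110 = 330
  stock rod 7: 140 = 140
No arrangement into 6 stock rods stays within capacity, so 7 is optimal.

7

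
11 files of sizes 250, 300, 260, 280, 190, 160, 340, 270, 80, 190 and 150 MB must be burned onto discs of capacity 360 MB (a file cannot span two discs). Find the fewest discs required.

8

Total = 340 + 300 + 280 + 270 + 260 + 250 + 190 + 190 + 160 + 150 + 80 = 2470 MB.
Lower bound: ⌈2470/360⌉ = 7 discs.
Also, 8 files each exceed 180 MB, and no two of those can share a disc, so at least 8 discs are needed.
A packing using 8 discs:
  disc 1: 340 = 340
  disc 2: 300 = 300
  disc 3: 280 + 80 = 360
  disc 4: 270 = 270
  disc 5: 260 = 260
  disc 6: 250 = 250
  disc 7: 190 + 160 = 350
  disc 8: 190 + 150 = 340
This matches the lower bound, so 8 is optimal.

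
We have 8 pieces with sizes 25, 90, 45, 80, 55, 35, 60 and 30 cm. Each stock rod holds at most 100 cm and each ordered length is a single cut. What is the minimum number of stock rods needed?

Total = 90 + 80 + 60 + 55 + 45 + 35 + 30 + 25 = 420 cm.
Lower bound: ⌈420/100⌉ = 5 stock rods.
A packing using 5 stock rods:
  stock rod 1: 90 = 90
  stock rod 2: 80 = 80
  stock rod 3: 60 + 35 = 95
  stock rod 4: 55 + 45 = 100
  stock rod 5: 30 + 25 = 55
This matches the lower bound, so 5 is optimal.

5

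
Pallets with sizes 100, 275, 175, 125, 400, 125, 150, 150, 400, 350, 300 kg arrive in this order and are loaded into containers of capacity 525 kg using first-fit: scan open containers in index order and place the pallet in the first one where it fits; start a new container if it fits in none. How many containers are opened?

  100 → container 1 (new)  [load 100/525]
  275 → container 1  [load 375/525]
  175 → container 2 (new)  [load 175/525]
  125 → container 1  [load 500/525]
  400 → container 3 (new)  [load 400/525]
  125 → container 2  [load 300/525]
  150 → container 2  [load 450/525]
  150 → container 4 (new)  [load 150/525]
  400 → container 5 (new)  [load 400/525]
  350 → container 4  [load 500/525]
  300 → container 6 (new)  [load 300/525]
6 containers opened.

6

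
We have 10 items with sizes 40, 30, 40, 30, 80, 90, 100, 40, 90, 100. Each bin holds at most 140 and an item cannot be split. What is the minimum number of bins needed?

Total = 100 + 100 + 90 + 90 + 80 + 40 + 40 + 40 + 30 + 30 = 640.
Lower bound: ⌈640/140⌉ = 5 bins.
A packing using 5 bins:
  bin 1: 100 + 40 = 140
  bin 2: 100 + 40 = 140
  bin 3: 90 + 40 = 130
  bin 4: 90 + 30 = 120
  bin 5: 80 + 30 = 110
This matches the lower bound, so 5 is optimal.

5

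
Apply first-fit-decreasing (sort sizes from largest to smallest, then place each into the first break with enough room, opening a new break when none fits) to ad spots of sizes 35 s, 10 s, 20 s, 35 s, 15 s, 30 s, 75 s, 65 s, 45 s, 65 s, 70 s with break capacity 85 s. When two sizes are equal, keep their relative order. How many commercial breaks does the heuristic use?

Sorted descending: 75, 70, 65, 65, 45, 35, 35, 30, 20, 15, 10.
  75 → break 1 (new)  [load 75/85]
  70 → break 2 (new)  [load 70/85]
  65 → break 3 (new)  [load 65/85]
  65 → break 4 (new)  [load 65/85]
  45 → break 5 (new)  [load 45/85]
  35 → break 5  [load 80/85]
  35 → break 6 (new)  [load 35/85]
  30 → break 6  [load 65/85]
  20 → break 3  [load 85/85]
  15 → break 2  [load 85/85]
  10 → break 1  [load 85/85]
6 commercial breaks opened.

6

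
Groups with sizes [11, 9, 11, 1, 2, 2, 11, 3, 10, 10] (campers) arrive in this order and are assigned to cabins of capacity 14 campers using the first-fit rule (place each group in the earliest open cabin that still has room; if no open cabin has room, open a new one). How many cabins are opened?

  11 → cabin 1 (new)  [load 11/14]
  9 → cabin 2 (new)  [load 9/14]
  11 → cabin 3 (new)  [load 11/14]
  1 → cabin 1  [load 12/14]
  2 → cabin 1  [load 14/14]
  2 → cabin 2  [load 11/14]
  11 → cabin 4 (new)  [load 11/14]
  3 → cabin 2  [load 14/14]
  10 → cabin 5 (new)  [load 10/14]
  10 → cabin 6 (new)  [load 10/14]
6 cabins opened.

6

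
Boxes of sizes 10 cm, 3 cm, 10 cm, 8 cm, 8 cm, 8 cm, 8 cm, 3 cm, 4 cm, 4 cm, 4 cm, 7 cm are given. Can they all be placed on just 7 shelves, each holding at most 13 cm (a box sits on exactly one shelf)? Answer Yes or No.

A valid assignment using 7 shelves:
  shelf 1: 10 + 3 = 13
  shelf 2: 10 + 3 = 13
  shelf 3: 8 + 4 = 12
  shelf 4: 8 + 4 = 12
  shelf 5: 8 + 4 = 12
  shelf 6: 8 = 8
  shelf 7: 7 = 7
Every load is within 13 cm, so 7 shelves suffice.

Yes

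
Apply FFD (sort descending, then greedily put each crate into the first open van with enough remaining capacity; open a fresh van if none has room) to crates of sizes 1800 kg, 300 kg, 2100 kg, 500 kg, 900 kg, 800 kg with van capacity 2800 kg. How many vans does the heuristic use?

3

Sorted descending: 2100, 1800, 900, 800, 500, 300.
  2100 → van 1 (new)  [load 2100/2800]
  1800 → van 2 (new)  [load 1800/2800]
  900 → van 2  [load 2700/2800]
  800 → van 3 (new)  [load 800/2800]
  500 → van 1  [load 2600/2800]
  300 → van 3  [load 1100/2800]
3 vans opened.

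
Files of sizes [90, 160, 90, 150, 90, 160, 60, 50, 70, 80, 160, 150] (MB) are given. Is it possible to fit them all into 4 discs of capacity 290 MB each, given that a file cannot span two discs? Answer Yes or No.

Total = 1310 MB; ⌈1310/290⌉ = 5.
At least 5 discs are required, but only 4 are allowed.

No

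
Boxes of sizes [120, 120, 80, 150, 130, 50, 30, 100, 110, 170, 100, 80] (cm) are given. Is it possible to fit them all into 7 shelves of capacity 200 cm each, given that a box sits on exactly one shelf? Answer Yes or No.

Yes

A valid assignment using 7 shelves:
  shelf 1: 170 + 30 = 200
  shelf 2: 150 + 50 = 200
  shelf 3: 130 = 130
  shelf 4: 120 + 80 = 200
  shelf 5: 120 + 80 = 200
  shelf 6: 110 = 110
  shelf 7: 100 + 100 = 200
Every load is within 200 cm, so 7 shelves suffice.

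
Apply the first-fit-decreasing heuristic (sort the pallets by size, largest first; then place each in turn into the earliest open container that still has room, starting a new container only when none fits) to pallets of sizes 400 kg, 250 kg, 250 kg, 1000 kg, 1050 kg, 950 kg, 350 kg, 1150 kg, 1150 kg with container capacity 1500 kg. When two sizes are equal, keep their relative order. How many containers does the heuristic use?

Sorted descending: 1150, 1150, 1050, 1000, 950, 400, 350, 250, 250.
  1150 → container 1 (new)  [load 1150/1500]
  1150 → container 2 (new)  [load 1150/1500]
  1050 → container 3 (new)  [load 1050/1500]
  1000 → container 4 (new)  [load 1000/1500]
  950 → container 5 (new)  [load 950/1500]
  400 → container 3  [load 1450/1500]
  350 → container 1  [load 1500/1500]
  250 → container 2  [load 1400/1500]
  250 → container 4  [load 1250/1500]
5 containers opened.

5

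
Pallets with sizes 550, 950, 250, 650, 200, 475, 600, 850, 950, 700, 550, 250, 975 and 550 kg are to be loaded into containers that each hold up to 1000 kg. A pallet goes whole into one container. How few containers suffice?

11

Total = 975 + 950 + 950 + 850 + 700 + 650 + 600 + 550 + 550 + 550 + 475 + 250 + 250 + 200 = 8500 kg.
Lower bound: ⌈8500/1000⌉ = 9 containers.
Also, 10 pallets each exceed 500 kg, and no two of those can share a container, so at least 10 containers are needed.
A packing using 11 containers:
  container 1: 975 = 975
  container 2: 950 = 950
  container 3: 950 = 950
  container 4: 850 = 850
  container 5: 700 + 250 = 950
  container 6: 650 + 250 = 900
  container 7: 600 + 200 = 800
  container 8: 550 = 550
  container 9: 550 = 550
  container 10: 550 = 550
  container 11: 475 = 475
No arrangement into 10 containers stays within capacity, so 11 is optimal.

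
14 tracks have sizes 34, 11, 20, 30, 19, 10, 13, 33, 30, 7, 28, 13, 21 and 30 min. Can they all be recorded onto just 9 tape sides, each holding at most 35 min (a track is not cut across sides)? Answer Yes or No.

No

Total = 299 min; ⌈299/35⌉ = 9.
The bound of 9 does not rule out 9, but exhaustive search shows no assignment into 9 tape sides of capacity 35 min exists — the minimum is 10.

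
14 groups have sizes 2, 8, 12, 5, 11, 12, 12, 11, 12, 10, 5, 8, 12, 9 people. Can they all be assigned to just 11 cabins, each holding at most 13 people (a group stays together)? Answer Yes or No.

A valid assignment using 11 cabins:
  cabin 1: 12 = 12
  cabin 2: 12 = 12
  cabin 3: 12 = 12
  cabin 4: 12 = 12
  cabin 5: 12 = 12
  cabin 6: 11 + 2 = 13
  cabin 7: 11 = 11
  cabin 8: 10 = 10
  cabin 9: 9 = 9
  cabin 10: 8 + 5 = 13
  cabin 11: 8 + 5 = 13
Every load is within 13 people, so 11 cabins suffice.

Yes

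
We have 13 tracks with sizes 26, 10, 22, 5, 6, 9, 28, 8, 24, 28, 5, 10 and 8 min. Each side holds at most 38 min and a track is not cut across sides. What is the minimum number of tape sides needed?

Total = 28 + 28 + 26 + 24 + 22 + 10 + 10 + 9 + 8 + 8 + 6 + 5 + 5 = 189 min.
Lower bound: ⌈189/38⌉ = 5 tape sides.
A packing using 5 tape sides:
  side 1: 28 + 10 = 38
  side 2: 28 + 10 = 38
  side 3: 26 + 6 + 5 = 37
  side 4: 24 + 9 + 5 = 38
  side 5: 22 + 8 + 8 = 38
This matches the lower bound, so 5 is optimal.

5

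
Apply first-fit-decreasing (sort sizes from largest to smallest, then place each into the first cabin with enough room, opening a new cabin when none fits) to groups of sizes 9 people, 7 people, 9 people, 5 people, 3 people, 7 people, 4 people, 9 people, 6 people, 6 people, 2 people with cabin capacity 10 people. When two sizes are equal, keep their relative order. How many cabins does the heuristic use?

Sorted descending: 9, 9, 9, 7, 7, 6, 6, 5, 4, 3, 2.
  9 → cabin 1 (new)  [load 9/10]
  9 → cabin 2 (new)  [load 9/10]
  9 → cabin 3 (new)  [load 9/10]
  7 → cabin 4 (new)  [load 7/10]
  7 → cabin 5 (new)  [load 7/10]
  6 → cabin 6 (new)  [load 6/10]
  6 → cabin 7 (new)  [load 6/10]
  5 → cabin 8 (new)  [load 5/10]
  4 → cabin 6  [load 10/10]
  3 → cabin 4  [load 10/10]
  2 → cabin 5  [load 9/10]
8 cabins opened.

8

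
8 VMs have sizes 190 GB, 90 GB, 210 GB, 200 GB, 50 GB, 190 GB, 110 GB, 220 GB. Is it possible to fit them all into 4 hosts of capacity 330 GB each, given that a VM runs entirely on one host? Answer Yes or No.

Total = 1260 GB; ⌈1260/330⌉ = 4.
5 VMs each exceed half the capacity and cannot share a host, forcing at least 5 hosts.
At least 5 hosts are required, but only 4 are allowed.

No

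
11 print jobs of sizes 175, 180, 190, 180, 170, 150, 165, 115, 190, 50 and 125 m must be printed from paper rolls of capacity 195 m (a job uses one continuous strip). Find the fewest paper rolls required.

10

Total = 190 + 190 + 180 + 180 + 175 + 170 + 165 + 150 + 125 + 115 + 50 = 1690 m.
Lower bound: ⌈1690/195⌉ = 9 paper rolls.
Also, 10 print jobs each exceed 195/2 m, and no two of those can share a roll, so at least 10 paper rolls are needed.
A packing using 10 paper rolls:
  roll 1: 190 = 190
  roll 2: 190 = 190
  roll 3: 180 = 180
  roll 4: 180 = 180
  roll 5: 175 = 175
  roll 6: 170 = 170
  roll 7: 165 = 165
  roll 8: 150 = 150
  roll 9: 125 + 50 = 175
  roll 10: 115 = 115
This matches the lower bound, so 10 is optimal.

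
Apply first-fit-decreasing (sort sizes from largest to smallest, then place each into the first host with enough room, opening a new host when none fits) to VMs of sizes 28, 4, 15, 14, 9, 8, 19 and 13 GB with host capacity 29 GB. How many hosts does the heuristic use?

4

Sorted descending: 28, 19, 15, 14, 13, 9, 8, 4.
  28 → host 1 (new)  [load 28/29]
  19 → host 2 (new)  [load 19/29]
  15 → host 3 (new)  [load 15/29]
  14 → host 3  [load 29/29]
  13 → host 4 (new)  [load 13/29]
  9 → host 2  [load 28/29]
  8 → host 4  [load 21/29]
  4 → host 4  [load 25/29]
4 hosts opened.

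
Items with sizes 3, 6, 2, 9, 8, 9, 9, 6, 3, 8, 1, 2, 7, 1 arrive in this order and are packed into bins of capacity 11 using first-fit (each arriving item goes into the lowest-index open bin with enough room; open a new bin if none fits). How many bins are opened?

8

  3 → bin 1 (new)  [load 3/11]
  6 → bin 1  [load 9/11]
  2 → bin 1  [load 11/11]
  9 → bin 2 (new)  [load 9/11]
  8 → bin 3 (new)  [load 8/11]
  9 → bin 4 (new)  [load 9/11]
  9 → bin 5 (new)  [load 9/11]
  6 → bin 6 (new)  [load 6/11]
  3 → bin 3  [load 11/11]
  8 → bin 7 (new)  [load 8/11]
  1 → bin 2  [load 10/11]
  2 → bin 4  [load 11/11]
  7 → bin 8 (new)  [load 7/11]
  1 → bin 2  [load 11/11]
8 bins opened.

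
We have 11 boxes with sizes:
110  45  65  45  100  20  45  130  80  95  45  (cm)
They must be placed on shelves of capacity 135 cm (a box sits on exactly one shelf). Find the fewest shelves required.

7

Total = 130 + 110 + 100 + 95 + 80 + 65 + 45 + 45 + 45 + 45 + 20 = 780 cm.
Lower bound: ⌈780/135⌉ = 6 shelves.
A packing using 7 shelves:
  shelf 1: 130 = 130
  shelf 2: 110 + 20 = 130
  shelf 3: 100 = 100
  shelf 4: 95 = 95
  shelf 5: 80 + 45 = 125
  shelf 6: 65 + 45 = 110
  shelf 7: 45 + 45 = 90
No arrangement into 6 shelves stays within capacity, so 7 is optimal.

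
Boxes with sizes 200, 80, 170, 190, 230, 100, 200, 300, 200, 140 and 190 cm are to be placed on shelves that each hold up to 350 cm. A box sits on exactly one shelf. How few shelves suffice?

8

Total = 300 + 230 + 200 + 200 + 200 + 190 + 190 + 170 + 140 + 100 + 80 = 2000 cm.
Lower bound: ⌈2000/350⌉ = 6 shelves.
Also, 7 boxes each exceed 175 cm, and no two of those can share a shelf, so at least 7 shelves are needed.
A packing using 8 shelves:
  shelf 1: 300 = 300
  shelf 2: 230 + 100 = 330
  shelf 3: 200 + 140 = 340
  shelf 4: 200 + 80 = 280
  shelf 5: 200 = 200
  shelf 6: 190 = 190
  shelf 7: 190 = 190
  shelf 8: 170 = 170
No arrangement into 7 shelves stays within capacity, so 8 is optimal.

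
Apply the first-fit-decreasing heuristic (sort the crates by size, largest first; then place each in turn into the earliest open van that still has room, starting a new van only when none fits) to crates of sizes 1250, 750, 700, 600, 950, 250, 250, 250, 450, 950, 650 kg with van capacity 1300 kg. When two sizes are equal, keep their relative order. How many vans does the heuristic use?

6

Sorted descending: 1250, 950, 950, 750, 700, 650, 600, 450, 250, 250, 250.
  1250 → van 1 (new)  [load 1250/1300]
  950 → van 2 (new)  [load 950/1300]
  950 → van 3 (new)  [load 950/1300]
  750 → van 4 (new)  [load 750/1300]
  700 → van 5 (new)  [load 700/1300]
  650 → van 6 (new)  [load 650/1300]
  600 → van 5  [load 1300/1300]
  450 → van 4  [load 1200/1300]
  250 → van 2  [load 1200/1300]
  250 → van 3  [load 1200/1300]
  250 → van 6  [load 900/1300]
6 vans opened.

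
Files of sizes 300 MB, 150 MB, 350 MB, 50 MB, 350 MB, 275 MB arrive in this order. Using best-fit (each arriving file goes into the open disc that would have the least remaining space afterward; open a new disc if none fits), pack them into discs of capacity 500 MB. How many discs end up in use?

4

  300 → disc 1 (new)  [load 300/500]
  150 → disc 1  [load 450/500]
  350 → disc 2 (new)  [load 350/500]
  50 → disc 1  [load 500/500]
  350 → disc 3 (new)  [load 350/500]
  275 → disc 4 (new)  [load 275/500]
4 discs opened.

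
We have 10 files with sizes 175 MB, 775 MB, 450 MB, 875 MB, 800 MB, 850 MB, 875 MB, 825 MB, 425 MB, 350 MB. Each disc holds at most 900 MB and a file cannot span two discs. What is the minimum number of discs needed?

Total = 875 + 875 + 850 + 825 + 800 + 775 + 450 + 425 + 350 + 175 = 6400 MB.
Lower bound: ⌈6400/900⌉ = 8 discs.
A packing using 8 discs:
  disc 1: 875 = 875
  disc 2: 875 = 875
  disc 3: 850 = 850
  disc 4: 825 = 825
  disc 5: 800 = 800
  disc 6: 775 = 775
  disc 7: 450 + 425 = 875
  disc 8: 350 + 175 = 525
This matches the lower bound, so 8 is optimal.

8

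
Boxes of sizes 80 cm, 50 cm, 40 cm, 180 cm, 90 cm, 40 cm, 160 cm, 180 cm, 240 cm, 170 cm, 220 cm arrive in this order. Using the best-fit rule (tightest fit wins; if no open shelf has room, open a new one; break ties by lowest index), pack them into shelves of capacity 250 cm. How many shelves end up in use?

  80 → shelf 1 (new)  [load 80/250]
  50 → shelf 1  [load 130/250]
  40 → shelf 1  [load 170/250]
  180 → shelf 2 (new)  [load 180/250]
  90 → shelf 3 (new)  [load 90/250]
  40 → shelf 2  [load 220/250]
  160 → shelf 3  [load 250/250]
  180 → shelf 4 (new)  [load 180/250]
  240 → shelf 5 (new)  [load 240/250]
  170 → shelf 6 (new)  [load 170/250]
  220 → shelf 7 (new)  [load 220/250]
7 shelves opened.

7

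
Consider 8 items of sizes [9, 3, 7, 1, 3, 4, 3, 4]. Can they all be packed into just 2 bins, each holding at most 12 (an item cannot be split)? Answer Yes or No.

No

Total = 34; ⌈34/12⌉ = 3.
At least 3 bins are required, but only 2 are allowed.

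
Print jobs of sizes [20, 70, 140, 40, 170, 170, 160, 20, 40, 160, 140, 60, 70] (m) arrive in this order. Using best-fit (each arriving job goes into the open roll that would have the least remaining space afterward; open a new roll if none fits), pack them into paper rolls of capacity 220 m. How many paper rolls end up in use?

  20 → roll 1 (new)  [load 20/220]
  70 → roll 1  [load 90/220]
  140 → roll 2 (new)  [load 140/220]
  40 → roll 2  [load 180/220]
  170 → roll 3 (new)  [load 170/220]
  170 → roll 4 (new)  [load 170/220]
  160 → roll 5 (new)  [load 160/220]
  20 → roll 2  [load 200/220]
  40 → roll 3  [load 210/220]
  160 → roll 6 (new)  [load 160/220]
  140 → roll 7 (new)  [load 140/220]
  60 → roll 5  [load 220/220]
  70 → roll 7  [load 210/220]
7 paper rolls opened.

7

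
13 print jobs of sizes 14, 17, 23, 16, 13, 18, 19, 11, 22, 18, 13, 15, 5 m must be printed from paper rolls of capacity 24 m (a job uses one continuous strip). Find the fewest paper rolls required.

Total = 23 + 22 + 19 + 18 + 18 + 17 + 16 + 15 + 14 + 13 + 13 + 11 + 5 = 204 m.
Lower bound: ⌈204/24⌉ = 9 paper rolls.
Also, 11 print jobs each exceed 12 m, and no two of those can share a roll, so at least 11 paper rolls are needed.
A packing using 11 paper rolls:
  roll 1: 23 = 23
  roll 2: 22 = 22
  roll 3: 19 + 5 = 24
  roll 4: 18 = 18
  roll 5: 18 = 18
  roll 6: 17 = 17
  roll 7: 16 = 16
  roll 8: 15 = 15
  roll 9: 14 = 14
  roll 10: 13 + 11 = 24
  roll 11: 13 = 13
This matches the lower bound, so 11 is optimal.

11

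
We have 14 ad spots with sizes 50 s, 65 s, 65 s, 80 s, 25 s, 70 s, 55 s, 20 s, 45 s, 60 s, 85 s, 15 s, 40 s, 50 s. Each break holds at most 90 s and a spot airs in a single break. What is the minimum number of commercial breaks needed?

Total = 85 + 80 + 70 + 65 + 65 + 60 + 55 + 50 + 50 + 45 + 40 + 25 + 20 + 15 = 725 s.
Lower bound: ⌈725/90⌉ = 9 commercial breaks.
A packing using 10 commercial breaks:
  break 1: 85 = 85
  break 2: 80 = 80
  break 3: 70 + 20 = 90
  break 4: 65 + 25 = 90
  break 5: 65 + 15 = 80
  break 6: 60 = 60
  break 7: 55 = 55
  break 8: 50 + 40 = 90
  break 9: 50 = 50
  break 10: 45 = 45
No arrangement into 9 commercial breaks stays within capacity, so 10 is optimal.

10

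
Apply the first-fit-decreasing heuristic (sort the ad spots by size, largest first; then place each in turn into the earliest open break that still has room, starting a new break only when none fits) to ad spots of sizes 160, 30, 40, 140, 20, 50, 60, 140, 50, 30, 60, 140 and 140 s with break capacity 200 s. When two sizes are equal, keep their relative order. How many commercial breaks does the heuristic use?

6

Sorted descending: 160, 140, 140, 140, 140, 60, 60, 50, 50, 40, 30, 30, 20.
  160 → break 1 (new)  [load 160/200]
  140 → break 2 (new)  [load 140/200]
  140 → break 3 (new)  [load 140/200]
  140 → break 4 (new)  [load 140/200]
  140 → break 5 (new)  [load 140/200]
  60 → break 2  [load 200/200]
  60 → break 3  [load 200/200]
  50 → break 4  [load 190/200]
  50 → break 5  [load 190/200]
  40 → break 1  [load 200/200]
  30 → break 6 (new)  [load 30/200]
  30 → break 6  [load 60/200]
  20 → break 6  [load 80/200]
6 commercial breaks opened.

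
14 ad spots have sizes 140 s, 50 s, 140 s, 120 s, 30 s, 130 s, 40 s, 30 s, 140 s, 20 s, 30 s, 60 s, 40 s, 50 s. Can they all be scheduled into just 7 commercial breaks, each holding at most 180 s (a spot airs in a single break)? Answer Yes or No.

A valid assignment using 6 commercial breaks:
  break 1: 140 + 40 = 180
  break 2: 140 + 40 = 180
  break 3: 140 + 30 = 170
  break 4: 130 + 50 = 180
  break 5: 120 + 60 = 180
  break 6: 50 + 30 + 30 + 20 = 130
That uses only 6 ≤ 7, so 7 commercial breaks are enough.

Yes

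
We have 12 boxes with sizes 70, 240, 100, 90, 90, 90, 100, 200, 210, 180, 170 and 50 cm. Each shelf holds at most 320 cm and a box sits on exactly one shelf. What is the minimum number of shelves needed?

Total = 240 + 210 + 200 + 180 + 170 + 100 + 100 + 90 + 90 + 90 + 70 + 50 = 1590 cm.
Lower bound: ⌈1590/320⌉ = 5 shelves.
A packing using 6 shelves:
  shelf 1: 240 + 70 = 310
  shelf 2: 210 + 100 = 310
  shelf 3: 200 + 100 = 300
  shelf 4: 180 + 90 + 50 = 320
  shelf 5: 170 + 90 = 260
  shelf 6: 90 = 90
No arrangement into 5 shelves stays within capacity, so 6 is optimal.

6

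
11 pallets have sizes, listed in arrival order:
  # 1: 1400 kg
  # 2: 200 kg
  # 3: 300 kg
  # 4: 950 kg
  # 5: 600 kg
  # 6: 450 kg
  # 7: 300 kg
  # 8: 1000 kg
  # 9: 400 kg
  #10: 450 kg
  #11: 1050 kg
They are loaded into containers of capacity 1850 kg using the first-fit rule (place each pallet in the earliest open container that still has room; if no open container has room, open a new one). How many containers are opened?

  1400 → container 1 (new)  [load 1400/1850]
  200 → container 1  [load 1600/1850]
  300 → container 2 (new)  [load 300/1850]
  950 → container 2  [load 1250/1850]
  600 → container 2  [load 1850/1850]
  450 → container 3 (new)  [load 450/1850]
  300 → container 3  [load 750/1850]
  1000 → container 3  [load 1750/1850]
  400 → container 4 (new)  [load 400/1850]
  450 → container 4  [load 850/1850]
  1050 → container 5 (new)  [load 1050/1850]
5 containers opened.

5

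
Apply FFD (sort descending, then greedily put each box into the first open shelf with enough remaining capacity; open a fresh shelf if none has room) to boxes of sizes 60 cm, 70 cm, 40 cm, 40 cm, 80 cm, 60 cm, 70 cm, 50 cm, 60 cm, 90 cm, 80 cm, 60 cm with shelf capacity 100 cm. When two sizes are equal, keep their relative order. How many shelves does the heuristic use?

Sorted descending: 90, 80, 80, 70, 70, 60, 60, 60, 60, 50, 40, 40.
  90 → shelf 1 (new)  [load 90/100]
  80 → shelf 2 (new)  [load 80/100]
  80 → shelf 3 (new)  [load 80/100]
  70 → shelf 4 (new)  [load 70/100]
  70 → shelf 5 (new)  [load 70/100]
  60 → shelf 6 (new)  [load 60/100]
  60 → shelf 7 (new)  [load 60/100]
  60 → shelf 8 (new)  [load 60/100]
  60 → shelf 9 (new)  [load 60/100]
  50 → shelf 10 (new)  [load 50/100]
  40 → shelf 6  [load 100/100]
  40 → shelf 7  [load 100/100]
10 shelves opened.

10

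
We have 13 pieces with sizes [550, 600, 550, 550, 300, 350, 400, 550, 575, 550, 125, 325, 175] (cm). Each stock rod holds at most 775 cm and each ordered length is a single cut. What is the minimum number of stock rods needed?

Total = 600 + 575 + 550 + 550 + 550 + 550 + 550 + 400 + 350 + 325 + 300 + 175 + 125 = 5600 cm.
Lower bound: ⌈5600/775⌉ = 8 stock rods.
A packing using 9 stock rods:
  stock rod 1: 600 + 175 = 775
  stock rod 2: 575 + 125 = 700
  stock rod 3: 550 = 550
  stock rod 4: 550 = 550
  stock rod 5: 550 = 550
  stock rod 6: 550 = 550
  stock rod 7: 550 = 550
  stock rod 8: 400 + 350 = 750
  stock rod 9: 325 + 300 = 625
No arrangement into 8 stock rods stays within capacity, so 9 is optimal.

9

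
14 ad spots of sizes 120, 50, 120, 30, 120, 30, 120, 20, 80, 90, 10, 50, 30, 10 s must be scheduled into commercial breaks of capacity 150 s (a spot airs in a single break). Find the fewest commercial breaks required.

Total = 120 + 120 + 120 + 120 + 90 + 80 + 50 + 50 + 30 + 30 + 30 + 20 + 10 + 10 = 880 s.
Lower bound: ⌈880/150⌉ = 6 commercial breaks.
A packing using 6 commercial breaks:
  break 1: 120 + 30 = 150
  break 2: 120 + 30 = 150
  break 3: 120 + 30 = 150
  break 4: 120 + 20 + 10 = 150
  break 5: 90 + 50 + 10 = 150
  break 6: 80 + 50 = 130
This matches the lower bound, so 6 is optimal.

6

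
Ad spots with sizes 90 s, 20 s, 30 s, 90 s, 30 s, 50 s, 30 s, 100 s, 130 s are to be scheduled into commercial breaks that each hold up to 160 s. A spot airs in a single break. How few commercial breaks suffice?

Total = 130 + 100 + 90 + 90 + 50 + 30 + 30 + 30 + 20 = 570 s.
Lower bound: ⌈570/160⌉ = 4 commercial breaks.
A packing using 4 commercial breaks:
  break 1: 130 + 30 = 160
  break 2: 100 + 50 = 150
  break 3: 90 + 30 + 30 = 150
  break 4: 90 + 20 = 110
This matches the lower bound, so 4 is optimal.

4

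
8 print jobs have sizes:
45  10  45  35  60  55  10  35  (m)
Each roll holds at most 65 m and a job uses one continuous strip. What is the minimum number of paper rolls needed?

Total = 60 + 55 + 45 + 45 + 35 + 35 + 10 + 10 = 295 m.
Lower bound: ⌈295/65⌉ = 5 paper rolls.
Also, 6 print jobs each exceed 65/2 m, and no two of those can share a roll, so at least 6 paper rolls are needed.
A packing using 6 paper rolls:
  roll 1: 60 = 60
  roll 2: 55 + 10 = 65
  roll 3: 45 + 10 = 55
  roll 4: 45 = 45
  roll 5: 35 = 35
  roll 6: 35 = 35
This matches the lower bound, so 6 is optimal.

6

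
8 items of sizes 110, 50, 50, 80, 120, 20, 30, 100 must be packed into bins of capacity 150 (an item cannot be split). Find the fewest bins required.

Total = 120 + 110 + 100 + 80 + 50 + 50 + 30 + 20 = 560.
Lower bound: ⌈560/150⌉ = 4 bins.
A packing using 4 bins:
  bin 1: 120 + 30 = 150
  bin 2: 110 + 20 = 130
  bin 3: 100 + 50 = 150
  bin 4: 80 + 50 = 130
This matches the lower bound, so 4 is optimal.

4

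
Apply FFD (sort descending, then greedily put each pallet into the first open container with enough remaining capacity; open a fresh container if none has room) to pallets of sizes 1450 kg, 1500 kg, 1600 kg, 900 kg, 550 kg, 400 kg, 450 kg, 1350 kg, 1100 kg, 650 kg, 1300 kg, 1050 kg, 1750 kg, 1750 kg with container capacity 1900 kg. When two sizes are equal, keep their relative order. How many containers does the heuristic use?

10

Sorted descending: 1750, 1750, 1600, 1500, 1450, 1350, 1300, 1100, 1050, 900, 650, 550, 450, 400.
  1750 → container 1 (new)  [load 1750/1900]
  1750 → container 2 (new)  [load 1750/1900]
  1600 → container 3 (new)  [load 1600/1900]
  1500 → container 4 (new)  [load 1500/1900]
  1450 → container 5 (new)  [load 1450/1900]
  1350 → container 6 (new)  [load 1350/1900]
  1300 → container 7 (new)  [load 1300/1900]
  1100 → container 8 (new)  [load 1100/1900]
  1050 → container 9 (new)  [load 1050/1900]
  900 → container 10 (new)  [load 900/1900]
  650 → container 8  [load 1750/1900]
  550 → container 6  [load 1900/1900]
  450 → container 5  [load 1900/1900]
  400 → container 4  [load 1900/1900]
10 containers opened.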